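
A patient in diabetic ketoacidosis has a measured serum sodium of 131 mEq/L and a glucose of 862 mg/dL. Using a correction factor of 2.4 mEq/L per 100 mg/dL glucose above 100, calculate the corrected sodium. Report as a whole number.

Corrected Na = measured Na + 2.4 · (glucose − 100)/100
= 131 + 2.4 · (862 − 100)/100
= 131 + 18.3
= 149.3 mEq/L

149 mEq/L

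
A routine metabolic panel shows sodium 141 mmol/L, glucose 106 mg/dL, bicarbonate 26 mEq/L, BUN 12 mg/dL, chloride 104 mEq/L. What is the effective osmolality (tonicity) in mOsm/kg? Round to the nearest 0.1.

Effective osmolality excludes urea (freely permeant across cell membranes):
2·Na + glucose/18
= 2·141 + 106/18
= 282 + 5.89
= 287.89 mOsm/kg

287.9 mOsm/kg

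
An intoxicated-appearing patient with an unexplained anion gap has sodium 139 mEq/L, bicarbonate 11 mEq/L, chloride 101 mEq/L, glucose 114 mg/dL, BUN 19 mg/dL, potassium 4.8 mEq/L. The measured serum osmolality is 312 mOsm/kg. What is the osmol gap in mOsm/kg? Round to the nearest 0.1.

20.9 mOsm/kg

Calculated osmolality = 2·Na + glucose/18 + BUN/2.8
= 2·139 + 114/18 + 19/2.8
= 278 + 6.33 + 6.79
= 291.12 mOsm/kg ≈ 291.1 mOsm/kg
Osmolar gap = measured − calculated = 312 − 291.1 = 20.9 mOsm/kg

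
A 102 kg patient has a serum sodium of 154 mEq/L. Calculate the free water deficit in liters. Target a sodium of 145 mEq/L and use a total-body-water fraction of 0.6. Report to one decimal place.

TBW = 0.6 · 102 = 61.2 L
Free water deficit = TBW · (Na/145 − 1)
= 61.2 · (154/145 − 1)
= 61.2 · 0.0621
= 3.8 L

3.8 L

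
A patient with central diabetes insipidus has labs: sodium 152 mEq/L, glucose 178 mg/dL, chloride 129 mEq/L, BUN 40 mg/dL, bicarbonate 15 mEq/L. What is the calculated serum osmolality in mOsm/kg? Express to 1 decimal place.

328.2 mOsm/kg

Calculated osmolality = 2·Na + glucose/18 + BUN/2.8
= 2·152 + 178/18 + 40/2.8
= 304 + 9.89 + 14.29
= 328.18 mOsm/kg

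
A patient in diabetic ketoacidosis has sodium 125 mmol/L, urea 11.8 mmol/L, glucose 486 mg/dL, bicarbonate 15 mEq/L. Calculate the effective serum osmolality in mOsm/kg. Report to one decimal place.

277.0 mOsm/kg

Effective osmolality excludes urea (freely permeant across cell membranes):
2·Na + glucose/18
= 2·125 + 486/18
= 250 + 27
= 277 mOsm/kg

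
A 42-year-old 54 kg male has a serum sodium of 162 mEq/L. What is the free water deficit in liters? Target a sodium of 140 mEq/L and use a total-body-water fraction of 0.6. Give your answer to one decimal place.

TBW = 0.6 · 54 = 32.4 L
Free water deficit = TBW · (Na/140 − 1)
= 32.4 · (162/140 − 1)
= 32.4 · 0.1571
= 5.09 L

5.1 L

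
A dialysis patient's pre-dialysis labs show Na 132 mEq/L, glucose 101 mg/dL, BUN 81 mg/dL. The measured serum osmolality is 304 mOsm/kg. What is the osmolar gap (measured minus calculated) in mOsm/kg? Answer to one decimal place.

Calculated osmolality = 2·Na + glucose/18 + BUN/2.8
= 2·132 + 101/18 + 81/2.8
= 264 + 5.61 + 28.93
= 298.54 mOsm/kg ≈ 298.5 mOsm/kg
Osmolar gap = measured − calculated = 304 − 298.5 = 5.5 mOsm/kg

5.5 mOsm/kg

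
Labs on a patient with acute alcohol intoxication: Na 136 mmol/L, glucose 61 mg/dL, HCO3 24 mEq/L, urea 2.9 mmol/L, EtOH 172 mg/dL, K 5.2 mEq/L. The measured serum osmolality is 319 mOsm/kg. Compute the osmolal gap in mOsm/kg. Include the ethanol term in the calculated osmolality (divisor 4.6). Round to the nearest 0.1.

3.3 mOsm/kg

Calculated osmolality = 2·Na + glucose/18 + urea + ethanol/4.6
= 2·136 + 61/18 + 2.9 + 172/4.6
= 272 + 3.39 + 2.90 + 37.39
= 315.68 mOsm/kg ≈ 315.7 mOsm/kg
Osmolar gap = measured − calculated = 319 − 315.7 = 3.3 mOsm/kg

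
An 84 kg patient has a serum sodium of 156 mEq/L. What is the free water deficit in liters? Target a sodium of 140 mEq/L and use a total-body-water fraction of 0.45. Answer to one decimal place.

4.3 L

TBW = 0.45 · 84 = 37.8 L
Free water deficit = TBW · (Na/140 − 1)
= 37.8 · (156/140 − 1)
= 37.8 · 0.1143
= 4.32 L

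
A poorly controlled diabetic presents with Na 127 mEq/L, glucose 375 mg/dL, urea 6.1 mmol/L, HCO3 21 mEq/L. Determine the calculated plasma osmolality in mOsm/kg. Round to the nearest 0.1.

Calculated osmolality = 2·Na + glucose/18 + urea
= 2·127 + 375/18 + 6.1
= 254 + 20.83 + 6.10
= 280.93 mOsm/kg

280.9 mOsm/kg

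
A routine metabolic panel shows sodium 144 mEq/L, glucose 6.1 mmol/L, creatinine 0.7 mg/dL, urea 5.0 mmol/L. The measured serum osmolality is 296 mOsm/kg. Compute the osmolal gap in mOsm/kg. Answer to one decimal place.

-3.1 mOsm/kg

Calculated osmolality = 2·Na + glucose + urea
= 2·144 + 6.1 + 5
= 288 + 6.10 + 5
= 299.1 mOsm/kg ≈ 299.1 mOsm/kg
Osmolar gap = measured − calculated = 296 − 299.1 = -3.1 mOsm/kg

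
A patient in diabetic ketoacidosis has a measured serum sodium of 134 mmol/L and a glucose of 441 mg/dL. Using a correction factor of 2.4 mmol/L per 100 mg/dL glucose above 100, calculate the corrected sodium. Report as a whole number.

Corrected Na = measured Na + 2.4 · (glucose − 100)/100
= 134 + 2.4 · (441 − 100)/100
= 134 + 8.2
= 142.2 mmol/L

142 mmol/L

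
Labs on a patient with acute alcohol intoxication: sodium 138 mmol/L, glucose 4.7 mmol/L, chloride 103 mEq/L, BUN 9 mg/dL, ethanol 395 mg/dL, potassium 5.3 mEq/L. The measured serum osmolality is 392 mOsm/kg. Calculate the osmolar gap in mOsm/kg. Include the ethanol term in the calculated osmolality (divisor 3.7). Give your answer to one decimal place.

Calculated osmolality = 2·Na + glucose + BUN/2.8 + ethanol/3.7
= 2·138 + 4.7 + 9/2.8 + 395/3.7
= 276 + 4.70 + 3.21 + 106.76
= 390.67 mOsm/kg ≈ 390.7 mOsm/kg
Osmolar gap = measured − calculated = 392 − 390.7 = 1.3 mOsm/kg

1.3 mOsm/kg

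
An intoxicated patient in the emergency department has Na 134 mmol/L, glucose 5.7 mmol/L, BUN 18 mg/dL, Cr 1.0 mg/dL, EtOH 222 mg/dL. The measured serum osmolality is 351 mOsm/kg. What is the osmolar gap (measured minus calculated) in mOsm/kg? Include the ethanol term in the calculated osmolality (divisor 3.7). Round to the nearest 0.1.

Calculated osmolality = 2·Na + glucose + BUN/2.8 + ethanol/3.7
= 2·134 + 5.7 + 18/2.8 + 222/3.7
= 268 + 5.70 + 6.43 + 60
= 340.13 mOsm/kg ≈ 340.1 mOsm/kg
Osmolar gap = measured − calculated = 351 − 340.1 = 10.9 mOsm/kg

10.9 mOsm/kg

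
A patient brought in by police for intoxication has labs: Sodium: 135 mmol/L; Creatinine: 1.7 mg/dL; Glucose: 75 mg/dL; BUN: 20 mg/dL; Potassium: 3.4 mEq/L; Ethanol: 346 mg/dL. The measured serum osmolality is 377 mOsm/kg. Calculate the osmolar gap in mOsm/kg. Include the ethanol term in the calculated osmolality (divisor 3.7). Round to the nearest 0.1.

Calculated osmolality = 2·Na + glucose/18 + BUN/2.8 + ethanol/3.7
= 2·135 + 75/18 + 20/2.8 + 346/3.7
= 270 + 4.17 + 7.14 + 93.51
= 374.82 mOsm/kg ≈ 374.8 mOsm/kg
Osmolar gap = measured − calculated = 377 − 374.8 = 2.2 mOsm/kg

2.2 mOsm/kg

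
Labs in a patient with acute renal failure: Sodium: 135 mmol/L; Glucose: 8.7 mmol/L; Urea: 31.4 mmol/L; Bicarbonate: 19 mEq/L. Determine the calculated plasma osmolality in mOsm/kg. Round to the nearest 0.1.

310.1 mOsm/kg

Calculated osmolality = 2·Na + glucose + urea
= 2·135 + 8.7 + 31.4
= 270 + 8.70 + 31.40
= 310.1 mOsm/kg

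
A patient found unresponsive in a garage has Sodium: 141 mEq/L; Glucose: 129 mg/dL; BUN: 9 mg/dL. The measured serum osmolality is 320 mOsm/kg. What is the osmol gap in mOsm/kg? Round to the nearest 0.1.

27.6 mOsm/kg

Calculated osmolality = 2·Na + glucose/18 + BUN/2.8
= 2·141 + 129/18 + 9/2.8
= 282 + 7.17 + 3.21
= 292.38 mOsm/kg ≈ 292.4 mOsm/kg
Osmolar gap = measured − calculated = 320 − 292.4 = 27.6 mOsm/kg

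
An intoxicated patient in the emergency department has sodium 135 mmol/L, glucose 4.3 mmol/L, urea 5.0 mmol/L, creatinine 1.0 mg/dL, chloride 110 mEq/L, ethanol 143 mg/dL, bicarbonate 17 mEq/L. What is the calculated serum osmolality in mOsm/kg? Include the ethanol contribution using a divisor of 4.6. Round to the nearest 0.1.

310.4 mOsm/kg

Calculated osmolality = 2·Na + glucose + urea + ethanol/4.6
= 2·135 + 4.3 + 5 + 143/4.6
= 270 + 4.30 + 5 + 31.09
= 310.39 mOsm/kg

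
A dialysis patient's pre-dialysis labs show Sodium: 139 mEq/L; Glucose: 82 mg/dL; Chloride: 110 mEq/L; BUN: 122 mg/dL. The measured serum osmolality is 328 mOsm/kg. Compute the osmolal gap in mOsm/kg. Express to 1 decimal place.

1.9 mOsm/kg

Calculated osmolality = 2·Na + glucose/18 + BUN/2.8
= 2·139 + 82/18 + 122/2.8
= 278 + 4.56 + 43.57
= 326.13 mOsm/kg ≈ 326.1 mOsm/kg
Osmolar gap = measured − calculated = 328 − 326.1 = 1.9 mOsm/kg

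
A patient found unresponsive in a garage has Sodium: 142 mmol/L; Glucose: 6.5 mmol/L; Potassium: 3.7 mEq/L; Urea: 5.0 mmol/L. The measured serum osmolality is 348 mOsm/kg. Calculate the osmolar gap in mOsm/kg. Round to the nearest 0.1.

52.5 mOsm/kg

Calculated osmolality = 2·Na + glucose + urea
= 2·142 + 6.5 + 5
= 284 + 6.50 + 5
= 295.5 mOsm/kg ≈ 295.5 mOsm/kg
Osmolar gap = measured − calculated = 348 − 295.5 = 52.5 mOsm/kg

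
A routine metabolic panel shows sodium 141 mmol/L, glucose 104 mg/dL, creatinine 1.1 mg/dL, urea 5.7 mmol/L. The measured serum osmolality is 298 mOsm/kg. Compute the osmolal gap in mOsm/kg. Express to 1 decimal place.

Calculated osmolality = 2·Na + glucose/18 + urea
= 2·141 + 104/18 + 5.7
= 282 + 5.78 + 5.70
= 293.48 mOsm/kg ≈ 293.5 mOsm/kg
Osmolar gap = measured − calculated = 298 − 293.5 = 4.5 mOsm/kg

4.5 mOsm/kg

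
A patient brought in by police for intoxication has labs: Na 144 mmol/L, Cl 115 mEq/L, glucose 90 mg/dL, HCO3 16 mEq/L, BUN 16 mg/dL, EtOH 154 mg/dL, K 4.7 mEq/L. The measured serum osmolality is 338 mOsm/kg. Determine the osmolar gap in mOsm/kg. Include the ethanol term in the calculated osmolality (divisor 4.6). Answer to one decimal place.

5.8 mOsm/kg

Calculated osmolality = 2·Na + glucose/18 + BUN/2.8 + ethanol/4.6
= 2·144 + 90/18 + 16/2.8 + 154/4.6
= 288 + 5 + 5.71 + 33.48
= 332.19 mOsm/kg ≈ 332.2 mOsm/kg
Osmolar gap = measured − calculated = 338 − 332.2 = 5.8 mOsm/kg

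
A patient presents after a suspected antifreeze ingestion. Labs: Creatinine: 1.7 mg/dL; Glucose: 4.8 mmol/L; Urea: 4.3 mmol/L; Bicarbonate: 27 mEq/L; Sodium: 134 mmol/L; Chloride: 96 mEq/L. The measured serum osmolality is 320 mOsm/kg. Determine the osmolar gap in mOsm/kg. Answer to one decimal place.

42.9 mOsm/kg

Calculated osmolality = 2·Na + glucose + urea
= 2·134 + 4.8 + 4.3
= 268 + 4.80 + 4.30
= 277.1 mOsm/kg ≈ 277.1 mOsm/kg
Osmolar gap = measured − calculated = 320 − 277.1 = 42.9 mOsm/kg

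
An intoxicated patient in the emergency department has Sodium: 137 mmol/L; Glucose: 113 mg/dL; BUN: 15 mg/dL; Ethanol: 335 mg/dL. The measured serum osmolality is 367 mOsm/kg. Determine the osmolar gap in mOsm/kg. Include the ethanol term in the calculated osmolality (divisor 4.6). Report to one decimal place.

Calculated osmolality = 2·Na + glucose/18 + BUN/2.8 + ethanol/4.6
= 2·137 + 113/18 + 15/2.8 + 335/4.6
= 274 + 6.28 + 5.36 + 72.83
= 358.47 mOsm/kg ≈ 358.5 mOsm/kg
Osmolar gap = measured − calculated = 367 − 358.5 = 8.5 mOsm/kg

8.5 mOsm/kg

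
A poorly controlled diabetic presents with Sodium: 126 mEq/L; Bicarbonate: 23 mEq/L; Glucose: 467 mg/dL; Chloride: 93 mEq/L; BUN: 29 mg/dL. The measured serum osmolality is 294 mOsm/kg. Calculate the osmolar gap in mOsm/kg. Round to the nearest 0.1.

5.7 mOsm/kg

Calculated osmolality = 2·Na + glucose/18 + BUN/2.8
= 2·126 + 467/18 + 29/2.8
= 252 + 25.94 + 10.36
= 288.3 mOsm/kg ≈ 288.3 mOsm/kg
Osmolar gap = measured − calculated = 294 − 288.3 = 5.7 mOsm/kg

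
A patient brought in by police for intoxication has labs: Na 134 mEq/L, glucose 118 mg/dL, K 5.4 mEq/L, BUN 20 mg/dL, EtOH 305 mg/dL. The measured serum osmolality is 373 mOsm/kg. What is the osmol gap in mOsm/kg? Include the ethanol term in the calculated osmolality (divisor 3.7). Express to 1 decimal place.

Calculated osmolality = 2·Na + glucose/18 + BUN/2.8 + ethanol/3.7
= 2·134 + 118/18 + 20/2.8 + 305/3.7
= 268 + 6.56 + 7.14 + 82.43
= 364.13 mOsm/kg ≈ 364.1 mOsm/kg
Osmolar gap = measured − calculated = 373 − 364.1 = 8.9 mOsm/kg

8.9 mOsm/kg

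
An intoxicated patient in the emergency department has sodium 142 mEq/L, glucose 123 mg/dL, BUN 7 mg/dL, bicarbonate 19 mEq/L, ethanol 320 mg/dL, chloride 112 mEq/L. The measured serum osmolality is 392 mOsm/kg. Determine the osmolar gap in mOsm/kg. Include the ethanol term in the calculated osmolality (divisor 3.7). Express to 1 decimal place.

12.2 mOsm/kg

Calculated osmolality = 2·Na + glucose/18 + BUN/2.8 + ethanol/3.7
= 2·142 + 123/18 + 7/2.8 + 320/3.7
= 284 + 6.83 + 2.50 + 86.49
= 379.82 mOsm/kg ≈ 379.8 mOsm/kg
Osmolar gap = measured − calculated = 392 − 379.8 = 12.2 mOsm/kg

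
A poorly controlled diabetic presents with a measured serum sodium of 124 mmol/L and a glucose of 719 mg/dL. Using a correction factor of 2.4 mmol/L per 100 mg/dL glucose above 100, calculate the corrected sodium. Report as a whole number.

139 mmol/L

Corrected Na = measured Na + 2.4 · (glucose − 100)/100
= 124 + 2.4 · (719 − 100)/100
= 124 + 14.9
= 138.9 mmol/L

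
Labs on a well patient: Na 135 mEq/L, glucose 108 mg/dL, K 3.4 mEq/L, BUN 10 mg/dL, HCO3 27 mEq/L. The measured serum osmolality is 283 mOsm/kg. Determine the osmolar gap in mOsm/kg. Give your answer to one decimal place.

3.4 mOsm/kg

Calculated osmolality = 2·Na + glucose/18 + BUN/2.8
= 2·135 + 108/18 + 10/2.8
= 270 + 6 + 3.57
= 279.57 mOsm/kg ≈ 279.6 mOsm/kg
Osmolar gap = measured − calculated = 283 − 279.6 = 3.4 mOsm/kg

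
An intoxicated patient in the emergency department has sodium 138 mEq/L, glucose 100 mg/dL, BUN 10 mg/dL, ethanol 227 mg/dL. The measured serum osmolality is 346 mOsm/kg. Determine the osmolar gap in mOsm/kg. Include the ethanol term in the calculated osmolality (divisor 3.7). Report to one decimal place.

-0.5 mOsm/kg

Calculated osmolality = 2·Na + glucose/18 + BUN/2.8 + ethanol/3.7
= 2·138 + 100/18 + 10/2.8 + 227/3.7
= 276 + 5.56 + 3.57 + 61.35
= 346.48 mOsm/kg ≈ 346.5 mOsm/kg
Osmolar gap = measured − calculated = 346 − 346.5 = -0.5 mOsm/kg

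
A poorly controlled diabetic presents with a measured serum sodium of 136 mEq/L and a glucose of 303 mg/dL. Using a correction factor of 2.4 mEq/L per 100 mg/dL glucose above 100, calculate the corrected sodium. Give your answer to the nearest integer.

141 mEq/L

Corrected Na = measured Na + 2.4 · (glucose − 100)/100
= 136 + 2.4 · (303 − 100)/100
= 136 + 4.9
= 140.9 mEq/L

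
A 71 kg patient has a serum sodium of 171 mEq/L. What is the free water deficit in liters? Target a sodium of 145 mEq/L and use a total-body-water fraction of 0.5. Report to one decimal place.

TBW = 0.5 · 71 = 35.5 L
Free water deficit = TBW · (Na/145 − 1)
= 35.5 · (171/145 − 1)
= 35.5 · 0.1793
= 6.37 L

6.4 L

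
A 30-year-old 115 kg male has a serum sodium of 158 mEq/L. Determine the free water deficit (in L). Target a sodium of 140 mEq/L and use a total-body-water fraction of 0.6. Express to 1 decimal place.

8.9 L

TBW = 0.6 · 115 = 69 L
Free water deficit = TBW · (Na/140 − 1)
= 69 · (158/140 − 1)
= 69 · 0.1286
= 8.87 L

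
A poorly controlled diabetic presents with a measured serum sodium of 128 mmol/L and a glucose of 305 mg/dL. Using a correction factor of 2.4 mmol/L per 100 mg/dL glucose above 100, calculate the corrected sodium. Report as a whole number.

133 mmol/L

Corrected Na = measured Na + 2.4 · (glucose − 100)/100
= 128 + 2.4 · (305 − 100)/100
= 128 + 4.9
= 132.9 mmol/L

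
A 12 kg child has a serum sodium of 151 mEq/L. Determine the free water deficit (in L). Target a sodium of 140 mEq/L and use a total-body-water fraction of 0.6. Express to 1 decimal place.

TBW = 0.6 · 12 = 7.2 L
Free water deficit = TBW · (Na/140 − 1)
= 7.2 · (151/140 − 1)
= 7.2 · 0.0786
= 0.57 L

0.6 L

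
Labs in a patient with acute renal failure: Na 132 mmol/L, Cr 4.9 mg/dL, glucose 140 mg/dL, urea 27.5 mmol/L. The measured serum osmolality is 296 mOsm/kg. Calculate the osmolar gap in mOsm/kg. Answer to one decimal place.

Calculated osmolality = 2·Na + glucose/18 + urea
= 2·132 + 140/18 + 27.5
= 264 + 7.78 + 27.50
= 299.28 mOsm/kg ≈ 299.3 mOsm/kg
Osmolar gap = measured − calculated = 296 − 299.3 = -3.3 mOsm/kg

-3.3 mOsm/kg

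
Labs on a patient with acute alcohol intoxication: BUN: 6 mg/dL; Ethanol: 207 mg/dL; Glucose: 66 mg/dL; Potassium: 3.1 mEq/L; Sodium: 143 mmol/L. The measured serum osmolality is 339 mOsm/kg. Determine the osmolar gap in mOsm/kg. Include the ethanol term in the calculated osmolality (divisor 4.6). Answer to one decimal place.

2.2 mOsm/kg

Calculated osmolality = 2·Na + glucose/18 + BUN/2.8 + ethanol/4.6
= 2·143 + 66/18 + 6/2.8 + 207/4.6
= 286 + 3.67 + 2.14 + 45
= 336.81 mOsm/kg ≈ 336.8 mOsm/kg
Osmolar gap = measured − calculated = 339 − 336.8 = 2.2 mOsm/kg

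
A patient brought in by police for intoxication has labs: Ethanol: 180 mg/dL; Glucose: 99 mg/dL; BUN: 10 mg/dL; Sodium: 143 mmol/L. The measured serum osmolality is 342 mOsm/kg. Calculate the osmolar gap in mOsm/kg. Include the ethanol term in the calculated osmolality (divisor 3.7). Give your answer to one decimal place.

Calculated osmolality = 2·Na + glucose/18 + BUN/2.8 + ethanol/3.7
= 2·143 + 99/18 + 10/2.8 + 180/3.7
= 286 + 5.50 + 3.57 + 48.65
= 343.72 mOsm/kg ≈ 343.7 mOsm/kg
Osmolar gap = measured − calculated = 342 − 343.7 = -1.7 mOsm/kg

-1.7 mOsm/kg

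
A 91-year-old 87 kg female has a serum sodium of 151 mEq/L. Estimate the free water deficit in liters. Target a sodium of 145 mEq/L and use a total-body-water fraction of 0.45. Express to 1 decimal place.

TBW = 0.45 · 87 = 39.15 L
Free water deficit = TBW · (Na/145 − 1)
= 39.15 · (151/145 − 1)
= 39.15 · 0.0414
= 1.62 L

1.6 L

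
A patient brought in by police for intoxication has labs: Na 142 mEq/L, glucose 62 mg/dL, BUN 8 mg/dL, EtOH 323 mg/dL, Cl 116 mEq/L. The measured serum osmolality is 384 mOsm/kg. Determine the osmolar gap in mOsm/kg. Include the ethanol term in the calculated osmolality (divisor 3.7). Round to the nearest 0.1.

6.4 mOsm/kg

Calculated osmolality = 2·Na + glucose/18 + BUN/2.8 + ethanol/3.7
= 2·142 + 62/18 + 8/2.8 + 323/3.7
= 284 + 3.44 + 2.86 + 87.30
= 377.6 mOsm/kg ≈ 377.6 mOsm/kg
Osmolar gap = measured − calculated = 384 − 377.6 = 6.4 mOsm/kg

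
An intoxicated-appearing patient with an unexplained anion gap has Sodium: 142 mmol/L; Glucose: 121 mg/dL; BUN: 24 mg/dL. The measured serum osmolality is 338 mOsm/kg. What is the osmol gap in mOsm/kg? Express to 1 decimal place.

38.7 mOsm/kg

Calculated osmolality = 2·Na + glucose/18 + BUN/2.8
= 2·142 + 121/18 + 24/2.8
= 284 + 6.72 + 8.57
= 299.29 mOsm/kg ≈ 299.3 mOsm/kg
Osmolar gap = measured − calculated = 338 − 299.3 = 38.7 mOsm/kg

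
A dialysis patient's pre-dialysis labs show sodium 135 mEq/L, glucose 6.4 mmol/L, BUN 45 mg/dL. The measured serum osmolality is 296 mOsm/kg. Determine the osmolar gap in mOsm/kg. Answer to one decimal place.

3.5 mOsm/kg

Calculated osmolality = 2·Na + glucose + BUN/2.8
= 2·135 + 6.4 + 45/2.8
= 270 + 6.40 + 16.07
= 292.47 mOsm/kg ≈ 292.5 mOsm/kg
Osmolar gap = measured − calculated = 296 − 292.5 = 3.5 mOsm/kg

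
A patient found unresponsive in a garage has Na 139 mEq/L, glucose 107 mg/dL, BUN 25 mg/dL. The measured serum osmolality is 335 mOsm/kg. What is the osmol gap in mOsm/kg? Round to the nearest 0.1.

42.1 mOsm/kg

Calculated osmolality = 2·Na + glucose/18 + BUN/2.8
= 2·139 + 107/18 + 25/2.8
= 278 + 5.94 + 8.93
= 292.87 mOsm/kg ≈ 292.9 mOsm/kg
Osmolar gap = measured − calculated = 335 − 292.9 = 42.1 mOsm/kg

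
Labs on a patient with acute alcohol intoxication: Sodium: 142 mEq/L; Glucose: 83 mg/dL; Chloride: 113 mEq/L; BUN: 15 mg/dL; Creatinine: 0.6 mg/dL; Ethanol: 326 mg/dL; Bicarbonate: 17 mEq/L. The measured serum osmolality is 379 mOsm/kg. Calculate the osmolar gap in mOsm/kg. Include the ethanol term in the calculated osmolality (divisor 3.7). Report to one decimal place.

-3.1 mOsm/kg

Calculated osmolality = 2·Na + glucose/18 + BUN/2.8 + ethanol/3.7
= 2·142 + 83/18 + 15/2.8 + 326/3.7
= 284 + 4.61 + 5.36 + 88.11
= 382.08 mOsm/kg ≈ 382.1 mOsm/kg
Osmolar gap = measured − calculated = 379 − 382.1 = -3.1 mOsm/kg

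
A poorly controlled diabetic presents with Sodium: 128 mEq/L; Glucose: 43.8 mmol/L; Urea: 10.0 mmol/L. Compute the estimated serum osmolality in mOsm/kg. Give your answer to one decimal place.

Calculated osmolality = 2·Na + glucose + urea
= 2·128 + 43.8 + 10
= 256 + 43.80 + 10
= 309.8 mOsm/kg

309.8 mOsm/kg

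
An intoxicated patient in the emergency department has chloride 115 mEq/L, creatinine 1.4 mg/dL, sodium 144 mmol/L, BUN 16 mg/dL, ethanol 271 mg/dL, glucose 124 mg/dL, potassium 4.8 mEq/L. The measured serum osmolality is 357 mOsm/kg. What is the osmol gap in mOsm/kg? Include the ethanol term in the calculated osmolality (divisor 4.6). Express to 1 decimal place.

-2.5 mOsm/kg

Calculated osmolality = 2·Na + glucose/18 + BUN/2.8 + ethanol/4.6
= 2·144 + 124/18 + 16/2.8 + 271/4.6
= 288 + 6.89 + 5.71 + 58.91
= 359.51 mOsm/kg ≈ 359.5 mOsm/kg
Osmolar gap = measured − calculated = 357 − 359.5 = -2.5 mOsm/kg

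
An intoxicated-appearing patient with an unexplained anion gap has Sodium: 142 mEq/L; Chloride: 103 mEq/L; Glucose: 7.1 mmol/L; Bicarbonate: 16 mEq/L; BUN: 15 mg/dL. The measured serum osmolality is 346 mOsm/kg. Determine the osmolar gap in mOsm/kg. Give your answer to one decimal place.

Calculated osmolality = 2·Na + glucose + BUN/2.8
= 2·142 + 7.1 + 15/2.8
= 284 + 7.10 + 5.36
= 296.46 mOsm/kg ≈ 296.5 mOsm/kg
Osmolar gap = measured − calculated = 346 − 296.5 = 49.5 mOsm/kg

49.5 mOsm/kg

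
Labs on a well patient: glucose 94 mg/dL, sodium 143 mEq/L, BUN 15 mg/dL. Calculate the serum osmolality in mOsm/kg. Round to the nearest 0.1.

296.6 mOsm/kg

Calculated osmolality = 2·Na + glucose/18 + BUN/2.8
= 2·143 + 94/18 + 15/2.8
= 286 + 5.22 + 5.36
= 296.58 mOsm/kg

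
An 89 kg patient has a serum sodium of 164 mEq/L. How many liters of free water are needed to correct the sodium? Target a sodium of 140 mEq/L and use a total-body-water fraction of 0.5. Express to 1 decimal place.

7.6 L

TBW = 0.5 · 89 = 44.5 L
Free water deficit = TBW · (Na/140 − 1)
= 44.5 · (164/140 − 1)
= 44.5 · 0.1714
= 7.63 L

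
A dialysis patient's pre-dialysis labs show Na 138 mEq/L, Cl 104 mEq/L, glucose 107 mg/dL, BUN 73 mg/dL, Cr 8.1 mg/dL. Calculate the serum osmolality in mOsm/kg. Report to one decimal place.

308.0 mOsm/kg

Calculated osmolality = 2·Na + glucose/18 + BUN/2.8
= 2·138 + 107/18 + 73/2.8
= 276 + 5.94 + 26.07
= 308.01 mOsm/kg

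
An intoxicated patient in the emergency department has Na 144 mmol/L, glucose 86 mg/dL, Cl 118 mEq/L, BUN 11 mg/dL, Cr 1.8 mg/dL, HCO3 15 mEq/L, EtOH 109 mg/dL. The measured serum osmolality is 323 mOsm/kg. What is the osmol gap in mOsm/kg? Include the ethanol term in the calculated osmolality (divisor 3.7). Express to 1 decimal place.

Calculated osmolality = 2·Na + glucose/18 + BUN/2.8 + ethanol/3.7
= 2·144 + 86/18 + 11/2.8 + 109/3.7
= 288 + 4.78 + 3.93 + 29.46
= 326.17 mOsm/kg ≈ 326.2 mOsm/kg
Osmolar gap = measured − calculated = 323 − 326.2 = -3.2 mOsm/kg

-3.2 mOsm/kg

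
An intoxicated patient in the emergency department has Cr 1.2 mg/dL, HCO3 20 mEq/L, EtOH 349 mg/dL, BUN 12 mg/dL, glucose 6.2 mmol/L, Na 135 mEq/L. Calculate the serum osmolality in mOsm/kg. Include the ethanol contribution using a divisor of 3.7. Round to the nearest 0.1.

374.8 mOsm/kg

Calculated osmolality = 2·Na + glucose + BUN/2.8 + ethanol/3.7
= 2·135 + 6.2 + 12/2.8 + 349/3.7
= 270 + 6.20 + 4.29 + 94.32
= 374.81 mOsm/kg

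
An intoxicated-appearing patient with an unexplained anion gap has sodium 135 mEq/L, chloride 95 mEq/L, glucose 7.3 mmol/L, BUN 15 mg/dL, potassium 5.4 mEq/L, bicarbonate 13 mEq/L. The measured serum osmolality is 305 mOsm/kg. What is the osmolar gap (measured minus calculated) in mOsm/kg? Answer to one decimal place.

22.3 mOsm/kg

Calculated osmolality = 2·Na + glucose + BUN/2.8
= 2·135 + 7.3 + 15/2.8
= 270 + 7.30 + 5.36
= 282.66 mOsm/kg ≈ 282.7 mOsm/kg
Osmolar gap = measured − calculated = 305 − 282.7 = 22.3 mOsm/kg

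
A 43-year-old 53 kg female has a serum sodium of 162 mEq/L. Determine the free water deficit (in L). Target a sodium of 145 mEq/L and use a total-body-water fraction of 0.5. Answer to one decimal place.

3.1 L

TBW = 0.5 · 53 = 26.5 L
Free water deficit = TBW · (Na/145 − 1)
= 26.5 · (162/145 − 1)
= 26.5 · 0.1172
= 3.11 L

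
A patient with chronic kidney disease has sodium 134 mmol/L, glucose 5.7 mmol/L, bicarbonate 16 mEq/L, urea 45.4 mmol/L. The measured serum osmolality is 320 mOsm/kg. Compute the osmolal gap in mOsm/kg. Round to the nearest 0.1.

0.9 mOsm/kg

Calculated osmolality = 2·Na + glucose + urea
= 2·134 + 5.7 + 45.4
= 268 + 5.70 + 45.40
= 319.1 mOsm/kg ≈ 319.1 mOsm/kg
Osmolar gap = measured − calculated = 320 − 319.1 = 0.9 mOsm/kg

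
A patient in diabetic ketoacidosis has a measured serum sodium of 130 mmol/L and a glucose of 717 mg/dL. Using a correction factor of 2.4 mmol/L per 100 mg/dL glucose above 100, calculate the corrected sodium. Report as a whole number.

145 mmol/L

Corrected Na = measured Na + 2.4 · (glucose − 100)/100
= 130 + 2.4 · (717 − 100)/100
= 130 + 14.8
= 144.8 mmol/L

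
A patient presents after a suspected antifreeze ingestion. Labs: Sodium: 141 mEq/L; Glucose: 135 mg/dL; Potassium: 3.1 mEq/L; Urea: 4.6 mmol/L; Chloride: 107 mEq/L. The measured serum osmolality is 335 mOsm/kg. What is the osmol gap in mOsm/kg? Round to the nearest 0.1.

40.9 mOsm/kg

Calculated osmolality = 2·Na + glucose/18 + urea
= 2·141 + 135/18 + 4.6
= 282 + 7.50 + 4.60
= 294.1 mOsm/kg ≈ 294.1 mOsm/kg
Osmolar gap = measured − calculated = 335 − 294.1 = 40.9 mOsm/kg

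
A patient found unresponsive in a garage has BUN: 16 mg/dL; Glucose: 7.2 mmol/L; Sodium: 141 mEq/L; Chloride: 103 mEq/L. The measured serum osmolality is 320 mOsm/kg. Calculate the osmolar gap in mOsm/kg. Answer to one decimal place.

Calculated osmolality = 2·Na + glucose + BUN/2.8
= 2·141 + 7.2 + 16/2.8
= 282 + 7.20 + 5.71
= 294.91 mOsm/kg ≈ 294.9 mOsm/kg
Osmolar gap = measured − calculated = 320 − 294.9 = 25.1 mOsm/kg

25.1 mOsm/kg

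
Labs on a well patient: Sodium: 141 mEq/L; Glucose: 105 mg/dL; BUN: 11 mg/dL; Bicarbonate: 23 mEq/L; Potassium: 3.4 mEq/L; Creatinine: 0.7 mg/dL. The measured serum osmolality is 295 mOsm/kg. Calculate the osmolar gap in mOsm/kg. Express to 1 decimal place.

Calculated osmolality = 2·Na + glucose/18 + BUN/2.8
= 2·141 + 105/18 + 11/2.8
= 282 + 5.83 + 3.93
= 291.76 mOsm/kg ≈ 291.8 mOsm/kg
Osmolar gap = measured − calculated = 295 − 291.8 = 3.2 mOsm/kg

3.2 mOsm/kg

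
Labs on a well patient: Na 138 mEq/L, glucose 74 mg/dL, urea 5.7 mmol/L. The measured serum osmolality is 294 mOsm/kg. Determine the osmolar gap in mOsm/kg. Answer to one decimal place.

Calculated osmolality = 2·Na + glucose/18 + urea
= 2·138 + 74/18 + 5.7
= 276 + 4.11 + 5.70
= 285.81 mOsm/kg ≈ 285.8 mOsm/kg
Osmolar gap = measured − calculated = 294 − 285.8 = 8.2 mOsm/kg

8.2 mOsm/kg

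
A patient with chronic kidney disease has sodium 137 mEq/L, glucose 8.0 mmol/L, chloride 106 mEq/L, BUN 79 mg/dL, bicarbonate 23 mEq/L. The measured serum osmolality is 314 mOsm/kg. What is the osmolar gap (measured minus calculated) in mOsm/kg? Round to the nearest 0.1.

3.8 mOsm/kg

Calculated osmolality = 2·Na + glucose + BUN/2.8
= 2·137 + 8 + 79/2.8
= 274 + 8 + 28.21
= 310.21 mOsm/kg ≈ 310.2 mOsm/kg
Osmolar gap = measured − calculated = 314 − 310.2 = 3.8 mOsm/kg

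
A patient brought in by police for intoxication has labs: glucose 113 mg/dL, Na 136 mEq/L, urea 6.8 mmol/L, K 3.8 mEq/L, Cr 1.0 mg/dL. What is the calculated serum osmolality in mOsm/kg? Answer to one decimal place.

Calculated osmolality = 2·Na + glucose/18 + urea
= 2·136 + 113/18 + 6.8
= 272 + 6.28 + 6.80
= 285.08 mOsm/kg

285.1 mOsm/kg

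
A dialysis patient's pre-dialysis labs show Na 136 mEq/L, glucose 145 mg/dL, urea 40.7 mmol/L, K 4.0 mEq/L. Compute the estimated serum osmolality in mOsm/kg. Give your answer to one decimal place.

Calculated osmolality = 2·Na + glucose/18 + urea
= 2·136 + 145/18 + 40.7
= 272 + 8.06 + 40.70
= 320.76 mOsm/kg

320.8 mOsm/kg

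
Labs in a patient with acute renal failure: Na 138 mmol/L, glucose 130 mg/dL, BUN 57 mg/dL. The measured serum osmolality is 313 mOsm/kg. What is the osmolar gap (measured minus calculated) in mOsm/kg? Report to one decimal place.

Calculated osmolality = 2·Na + glucose/18 + BUN/2.8
= 2·138 + 130/18 + 57/2.8
= 276 + 7.22 + 20.36
= 303.58 mOsm/kg ≈ 303.6 mOsm/kg
Osmolar gap = measured − calculated = 313 − 303.6 = 9.4 mOsm/kg

9.4 mOsm/kg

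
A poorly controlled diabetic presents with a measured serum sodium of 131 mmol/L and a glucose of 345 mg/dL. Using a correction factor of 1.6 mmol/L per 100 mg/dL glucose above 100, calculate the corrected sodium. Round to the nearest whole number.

135 mmol/L

Corrected Na = measured Na + 1.6 · (glucose − 100)/100
= 131 + 1.6 · (345 − 100)/100
= 131 + 3.9
= 134.9 mmol/L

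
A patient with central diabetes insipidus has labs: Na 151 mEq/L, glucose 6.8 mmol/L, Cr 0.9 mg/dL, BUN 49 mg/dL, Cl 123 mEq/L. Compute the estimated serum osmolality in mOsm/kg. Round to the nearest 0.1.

Calculated osmolality = 2·Na + glucose + BUN/2.8
= 2·151 + 6.8 + 49/2.8
= 302 + 6.80 + 17.50
= 326.3 mOsm/kg

326.3 mOsm/kg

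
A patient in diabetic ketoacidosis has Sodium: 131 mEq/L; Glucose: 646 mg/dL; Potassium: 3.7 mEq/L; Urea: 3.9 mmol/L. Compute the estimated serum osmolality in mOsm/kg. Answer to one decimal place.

301.8 mOsm/kg

Calculated osmolality = 2·Na + glucose/18 + urea
= 2·131 + 646/18 + 3.9
= 262 + 35.89 + 3.90
= 301.79 mOsm/kg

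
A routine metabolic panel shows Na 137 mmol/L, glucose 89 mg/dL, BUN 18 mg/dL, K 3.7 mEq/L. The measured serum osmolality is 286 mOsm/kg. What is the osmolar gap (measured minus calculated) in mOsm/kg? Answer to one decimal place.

Calculated osmolality = 2·Na + glucose/18 + BUN/2.8
= 2·137 + 89/18 + 18/2.8
= 274 + 4.94 + 6.43
= 285.37 mOsm/kg ≈ 285.4 mOsm/kg
Osmolar gap = measured − calculated = 286 − 285.4 = 0.6 mOsm/kg

0.6 mOsm/kg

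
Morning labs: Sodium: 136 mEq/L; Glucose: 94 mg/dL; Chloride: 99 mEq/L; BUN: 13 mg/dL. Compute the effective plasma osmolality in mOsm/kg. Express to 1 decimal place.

277.2 mOsm/kg

Effective osmolality excludes urea (freely permeant across cell membranes):
2·Na + glucose/18
= 2·136 + 94/18
= 272 + 5.22
= 277.22 mOsm/kg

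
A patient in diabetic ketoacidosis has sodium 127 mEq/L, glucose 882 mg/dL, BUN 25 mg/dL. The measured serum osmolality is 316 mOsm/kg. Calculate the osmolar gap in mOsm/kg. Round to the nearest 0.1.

Calculated osmolality = 2·Na + glucose/18 + BUN/2.8
= 2·127 + 882/18 + 25/2.8
= 254 + 49 + 8.93
= 311.93 mOsm/kg ≈ 311.9 mOsm/kg
Osmolar gap = measured − calculated = 316 − 311.9 = 4.1 mOsm/kg

4.1 mOsm/kg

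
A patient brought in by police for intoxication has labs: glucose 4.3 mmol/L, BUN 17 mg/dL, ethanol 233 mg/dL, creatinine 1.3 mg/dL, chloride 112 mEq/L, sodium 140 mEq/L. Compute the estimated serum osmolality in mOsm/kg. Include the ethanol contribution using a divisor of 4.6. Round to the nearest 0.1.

Calculated osmolality = 2·Na + glucose + BUN/2.8 + ethanol/4.6
= 2·140 + 4.3 + 17/2.8 + 233/4.6
= 280 + 4.30 + 6.07 + 50.65
= 341.02 mOsm/kg

341.0 mOsm/kg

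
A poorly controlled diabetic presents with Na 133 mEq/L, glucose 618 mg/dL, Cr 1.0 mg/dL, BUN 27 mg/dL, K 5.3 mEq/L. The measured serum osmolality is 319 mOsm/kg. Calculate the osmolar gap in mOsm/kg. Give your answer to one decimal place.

9.0 mOsm/kg

Calculated osmolality = 2·Na + glucose/18 + BUN/2.8
= 2·133 + 618/18 + 27/2.8
= 266 + 34.33 + 9.64
= 309.97 mOsm/kg ≈ 310.0 mOsm/kg
Osmolar gap = measured − calculated = 319 − 310.0 = 9.0 mOsm/kg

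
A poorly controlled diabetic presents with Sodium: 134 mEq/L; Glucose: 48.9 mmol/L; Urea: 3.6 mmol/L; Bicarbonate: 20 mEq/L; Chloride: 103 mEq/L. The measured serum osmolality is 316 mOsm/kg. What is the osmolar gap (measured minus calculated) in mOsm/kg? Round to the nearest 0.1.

-4.5 mOsm/kg

Calculated osmolality = 2·Na + glucose + urea
= 2·134 + 48.9 + 3.6
= 268 + 48.90 + 3.60
= 320.5 mOsm/kg ≈ 320.5 mOsm/kg
Osmolar gap = measured − calculated = 316 − 320.5 = -4.5 mOsm/kg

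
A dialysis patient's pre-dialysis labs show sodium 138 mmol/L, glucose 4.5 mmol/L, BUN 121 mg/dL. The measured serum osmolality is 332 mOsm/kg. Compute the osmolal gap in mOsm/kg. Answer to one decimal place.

8.3 mOsm/kg

Calculated osmolality = 2·Na + glucose + BUN/2.8
= 2·138 + 4.5 + 121/2.8
= 276 + 4.50 + 43.21
= 323.71 mOsm/kg ≈ 323.7 mOsm/kg
Osmolar gap = measured − calculated = 332 − 323.7 = 8.3 mOsm/kg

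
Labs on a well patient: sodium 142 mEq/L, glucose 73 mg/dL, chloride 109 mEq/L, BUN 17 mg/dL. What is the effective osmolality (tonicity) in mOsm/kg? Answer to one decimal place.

288.1 mOsm/kg

Effective osmolality excludes urea (freely permeant across cell membranes):
2·Na + glucose/18
= 2·142 + 73/18
= 284 + 4.06
= 288.06 mOsm/kg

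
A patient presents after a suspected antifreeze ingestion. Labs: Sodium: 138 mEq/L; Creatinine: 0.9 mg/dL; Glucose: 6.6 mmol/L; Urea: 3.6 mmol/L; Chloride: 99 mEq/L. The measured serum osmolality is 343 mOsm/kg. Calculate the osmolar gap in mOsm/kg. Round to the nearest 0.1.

56.8 mOsm/kg

Calculated osmolality = 2·Na + glucose + urea
= 2·138 + 6.6 + 3.6
= 276 + 6.60 + 3.60
= 286.2 mOsm/kg ≈ 286.2 mOsm/kg
Osmolar gap = measured − calculated = 343 − 286.2 = 56.8 mOsm/kg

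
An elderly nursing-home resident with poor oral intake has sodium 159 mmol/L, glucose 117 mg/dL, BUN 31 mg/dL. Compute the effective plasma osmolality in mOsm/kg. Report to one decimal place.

324.5 mOsm/kg

Effective osmolality excludes urea (freely permeant across cell membranes):
2·Na + glucose/18
= 2·159 + 117/18
= 318 + 6.5
= 324.5 mOsm/kg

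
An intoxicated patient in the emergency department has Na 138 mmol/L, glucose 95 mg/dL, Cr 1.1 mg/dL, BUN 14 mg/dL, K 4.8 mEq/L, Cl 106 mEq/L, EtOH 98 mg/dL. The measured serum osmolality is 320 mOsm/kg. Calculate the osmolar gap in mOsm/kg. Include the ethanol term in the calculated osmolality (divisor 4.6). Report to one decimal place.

12.4 mOsm/kg

Calculated osmolality = 2·Na + glucose/18 + BUN/2.8 + ethanol/4.6
= 2·138 + 95/18 + 14/2.8 + 98/4.6
= 276 + 5.28 + 5 + 21.30
= 307.58 mOsm/kg ≈ 307.6 mOsm/kg
Osmolar gap = measured − calculated = 320 − 307.6 = 12.4 mOsm/kg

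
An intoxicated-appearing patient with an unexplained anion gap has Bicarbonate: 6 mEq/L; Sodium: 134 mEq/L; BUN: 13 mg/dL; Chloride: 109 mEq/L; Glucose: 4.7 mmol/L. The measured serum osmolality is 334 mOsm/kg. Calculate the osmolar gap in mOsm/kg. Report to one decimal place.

56.7 mOsm/kg

Calculated osmolality = 2·Na + glucose + BUN/2.8
= 2·134 + 4.7 + 13/2.8
= 268 + 4.70 + 4.64
= 277.34 mOsm/kg ≈ 277.3 mOsm/kg
Osmolar gap = measured − calculated = 334 − 277.3 = 56.7 mOsm/kg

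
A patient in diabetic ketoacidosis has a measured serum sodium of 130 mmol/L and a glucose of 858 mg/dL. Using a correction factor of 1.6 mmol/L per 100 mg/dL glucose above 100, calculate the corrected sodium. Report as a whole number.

Corrected Na = measured Na + 1.6 · (glucose − 100)/100
= 130 + 1.6 · (858 − 100)/100
= 130 + 12.1
= 142.1 mmol/L

142 mmol/L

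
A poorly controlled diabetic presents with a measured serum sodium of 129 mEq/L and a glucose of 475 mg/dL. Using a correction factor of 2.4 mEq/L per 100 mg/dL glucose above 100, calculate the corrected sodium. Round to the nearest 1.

Corrected Na = measured Na + 2.4 · (glucose − 100)/100
= 129 + 2.4 · (475 − 100)/100
= 129 + 9
= 138 mEq/L

138 mEq/L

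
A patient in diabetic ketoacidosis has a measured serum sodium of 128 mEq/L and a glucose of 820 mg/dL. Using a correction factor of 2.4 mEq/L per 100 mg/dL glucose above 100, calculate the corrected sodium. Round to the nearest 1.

Corrected Na = measured Na + 2.4 · (glucose − 100)/100
= 128 + 2.4 · (820 − 100)/100
= 128 + 17.3
= 145.3 mEq/L

145 mEq/L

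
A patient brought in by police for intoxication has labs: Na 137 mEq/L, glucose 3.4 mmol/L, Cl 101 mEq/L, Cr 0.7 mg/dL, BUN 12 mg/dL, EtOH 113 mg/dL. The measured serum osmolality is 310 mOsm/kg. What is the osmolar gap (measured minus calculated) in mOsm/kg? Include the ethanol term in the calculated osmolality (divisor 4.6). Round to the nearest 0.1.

3.7 mOsm/kg

Calculated osmolality = 2·Na + glucose + BUN/2.8 + ethanol/4.6
= 2·137 + 3.4 + 12/2.8 + 113/4.6
= 274 + 3.40 + 4.29 + 24.57
= 306.26 mOsm/kg ≈ 306.3 mOsm/kg
Osmolar gap = measured − calculated = 310 − 306.3 = 3.7 mOsm/kg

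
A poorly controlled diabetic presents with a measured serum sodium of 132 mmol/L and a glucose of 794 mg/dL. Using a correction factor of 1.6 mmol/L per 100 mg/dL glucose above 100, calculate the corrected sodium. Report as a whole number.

Corrected Na = measured Na + 1.6 · (glucose − 100)/100
= 132 + 1.6 · (794 − 100)/100
= 132 + 11.1
= 143.1 mmol/L

143 mmol/L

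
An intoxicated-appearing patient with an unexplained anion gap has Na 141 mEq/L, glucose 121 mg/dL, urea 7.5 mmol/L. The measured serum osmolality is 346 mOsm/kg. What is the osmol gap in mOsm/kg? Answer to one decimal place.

49.8 mOsm/kg

Calculated osmolality = 2·Na + glucose/18 + urea
= 2·141 + 121/18 + 7.5
= 282 + 6.72 + 7.50
= 296.22 mOsm/kg ≈ 296.2 mOsm/kg
Osmolar gap = measured − calculated = 346 − 296.2 = 49.8 mOsm/kg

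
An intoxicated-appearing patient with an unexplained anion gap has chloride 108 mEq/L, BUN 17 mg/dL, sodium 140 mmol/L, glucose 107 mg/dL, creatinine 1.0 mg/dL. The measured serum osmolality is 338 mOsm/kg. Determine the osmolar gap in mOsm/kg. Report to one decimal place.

46.0 mOsm/kg

Calculated osmolality = 2·Na + glucose/18 + BUN/2.8
= 2·140 + 107/18 + 17/2.8
= 280 + 5.94 + 6.07
= 292.01 mOsm/kg ≈ 292.0 mOsm/kg
Osmolar gap = measured − calculated = 338 − 292.0 = 46.0 mOsm/kg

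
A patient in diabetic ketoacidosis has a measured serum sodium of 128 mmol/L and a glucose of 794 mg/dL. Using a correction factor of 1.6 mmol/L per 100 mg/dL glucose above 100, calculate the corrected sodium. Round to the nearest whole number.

Corrected Na = measured Na + 1.6 · (glucose − 100)/100
= 128 + 1.6 · (794 − 100)/100
= 128 + 11.1
= 139.1 mmol/L

139 mmol/L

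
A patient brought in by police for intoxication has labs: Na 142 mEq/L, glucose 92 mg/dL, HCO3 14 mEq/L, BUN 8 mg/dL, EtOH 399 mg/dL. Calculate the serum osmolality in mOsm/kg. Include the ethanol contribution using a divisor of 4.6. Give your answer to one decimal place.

Calculated osmolality = 2·Na + glucose/18 + BUN/2.8 + ethanol/4.6
= 2·142 + 92/18 + 8/2.8 + 399/4.6
= 284 + 5.11 + 2.86 + 86.74
= 378.71 mOsm/kg

378.7 mOsm/kg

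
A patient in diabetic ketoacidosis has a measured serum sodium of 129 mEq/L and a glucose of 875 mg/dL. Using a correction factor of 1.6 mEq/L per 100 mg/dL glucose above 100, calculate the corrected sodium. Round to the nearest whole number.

141 mEq/L

Corrected Na = measured Na + 1.6 · (glucose − 100)/100
= 129 + 1.6 · (875 − 100)/100
= 129 + 12.4
= 141.4 mEq/L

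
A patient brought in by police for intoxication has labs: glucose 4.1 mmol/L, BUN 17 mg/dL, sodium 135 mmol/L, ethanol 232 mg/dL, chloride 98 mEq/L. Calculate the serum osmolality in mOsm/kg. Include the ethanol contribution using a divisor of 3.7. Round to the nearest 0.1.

Calculated osmolality = 2·Na + glucose + BUN/2.8 + ethanol/3.7
= 2·135 + 4.1 + 17/2.8 + 232/3.7
= 270 + 4.10 + 6.07 + 62.70
= 342.87 mOsm/kg

342.9 mOsm/kg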